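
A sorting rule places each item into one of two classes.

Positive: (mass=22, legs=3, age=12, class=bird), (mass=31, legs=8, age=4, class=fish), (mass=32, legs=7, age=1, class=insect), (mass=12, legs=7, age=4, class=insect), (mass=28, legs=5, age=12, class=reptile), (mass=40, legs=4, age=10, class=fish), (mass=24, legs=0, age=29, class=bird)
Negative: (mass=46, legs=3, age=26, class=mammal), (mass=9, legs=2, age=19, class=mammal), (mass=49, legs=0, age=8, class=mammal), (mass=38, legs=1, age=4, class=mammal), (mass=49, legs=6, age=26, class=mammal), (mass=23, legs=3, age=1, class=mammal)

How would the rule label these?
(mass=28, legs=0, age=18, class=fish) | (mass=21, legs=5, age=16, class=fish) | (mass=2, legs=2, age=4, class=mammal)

Positive, Positive, Negative

One predicate separates the groups cleanly: class is not mammal.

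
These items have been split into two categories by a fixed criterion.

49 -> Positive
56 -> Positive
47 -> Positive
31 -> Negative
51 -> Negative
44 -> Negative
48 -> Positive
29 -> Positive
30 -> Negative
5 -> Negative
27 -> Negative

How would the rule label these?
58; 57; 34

Positive, Positive, Negative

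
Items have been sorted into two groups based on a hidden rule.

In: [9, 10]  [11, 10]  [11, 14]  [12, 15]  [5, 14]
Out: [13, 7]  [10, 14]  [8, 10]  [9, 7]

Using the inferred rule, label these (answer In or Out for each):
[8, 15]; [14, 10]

Looking at the examples, the only property every 'In' case has and every 'Out' case lacks is: sum is odd.
[8, 15]: 8+15 = 23 — passes, so In. [14, 10]: 14+10 = 24 — does not satisfy this, so Out.

In, Out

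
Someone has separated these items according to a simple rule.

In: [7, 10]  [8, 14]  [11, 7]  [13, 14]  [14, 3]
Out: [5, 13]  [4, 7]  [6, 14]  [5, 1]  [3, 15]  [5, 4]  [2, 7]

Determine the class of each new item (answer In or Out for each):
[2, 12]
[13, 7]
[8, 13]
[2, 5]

One predicate separates the groups cleanly: first ≥ 7.
[2, 12] — first 2, hence Out.
[13, 7] — first 13, hence In.
[8, 13] — first 8, hence In.
[2, 5] — first 2, hence Out.

Out, In, In, Out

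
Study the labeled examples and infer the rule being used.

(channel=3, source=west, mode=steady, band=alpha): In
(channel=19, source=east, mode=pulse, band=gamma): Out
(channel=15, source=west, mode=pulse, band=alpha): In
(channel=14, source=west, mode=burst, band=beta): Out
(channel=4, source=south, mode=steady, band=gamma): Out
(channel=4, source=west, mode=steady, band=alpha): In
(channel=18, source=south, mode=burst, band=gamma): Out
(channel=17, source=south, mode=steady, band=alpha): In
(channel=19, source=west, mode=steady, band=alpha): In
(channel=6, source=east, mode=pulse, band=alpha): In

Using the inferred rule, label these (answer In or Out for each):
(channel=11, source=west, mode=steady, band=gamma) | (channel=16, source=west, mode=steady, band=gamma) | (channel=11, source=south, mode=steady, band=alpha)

Looking at the examples, the only property every 'In' case has and every 'Out' case lacks is: band is alpha.

Out, Out, In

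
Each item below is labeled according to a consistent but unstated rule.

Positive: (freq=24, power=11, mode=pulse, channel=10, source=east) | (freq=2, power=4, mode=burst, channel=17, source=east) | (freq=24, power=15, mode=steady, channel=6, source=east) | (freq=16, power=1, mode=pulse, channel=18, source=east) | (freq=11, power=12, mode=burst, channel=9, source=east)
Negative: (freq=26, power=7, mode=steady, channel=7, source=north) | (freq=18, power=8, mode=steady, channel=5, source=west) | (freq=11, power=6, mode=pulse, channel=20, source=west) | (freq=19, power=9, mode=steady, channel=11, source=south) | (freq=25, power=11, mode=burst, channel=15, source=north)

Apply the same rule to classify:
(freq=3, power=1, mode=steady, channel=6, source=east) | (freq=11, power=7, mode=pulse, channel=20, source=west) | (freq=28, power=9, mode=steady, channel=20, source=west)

Positive, Negative, Negative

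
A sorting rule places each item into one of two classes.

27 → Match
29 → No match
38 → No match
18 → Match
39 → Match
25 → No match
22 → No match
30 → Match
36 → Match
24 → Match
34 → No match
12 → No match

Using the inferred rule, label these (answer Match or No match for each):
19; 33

Every 'Match' example satisfies: multiple of 3 AND at least 18. None of the 'No match' examples do.
19 → 19 = 3·6 + 1, 19 ≥ 18 → No match.
33 → 33 = 3·11, 33 ≥ 18 → Match.

No match, Match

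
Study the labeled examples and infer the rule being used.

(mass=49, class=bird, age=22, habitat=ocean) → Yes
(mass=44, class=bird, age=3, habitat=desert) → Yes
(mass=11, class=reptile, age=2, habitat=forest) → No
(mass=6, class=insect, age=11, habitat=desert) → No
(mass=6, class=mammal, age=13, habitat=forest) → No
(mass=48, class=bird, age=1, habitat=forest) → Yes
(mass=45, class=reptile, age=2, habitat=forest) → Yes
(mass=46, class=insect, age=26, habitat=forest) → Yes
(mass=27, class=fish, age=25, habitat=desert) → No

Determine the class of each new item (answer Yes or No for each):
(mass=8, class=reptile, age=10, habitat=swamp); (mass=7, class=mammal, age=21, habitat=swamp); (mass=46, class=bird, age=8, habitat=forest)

No, No, Yes

The rule appears to be: mass ≥ 44.
No: (mass=8, class=reptile, age=10, habitat=swamp), since mass = 8. No: (mass=7, class=mammal, age=21, habitat=swamp), since mass = 7. Yes: (mass=46, class=bird, age=8, habitat=forest), since mass = 46.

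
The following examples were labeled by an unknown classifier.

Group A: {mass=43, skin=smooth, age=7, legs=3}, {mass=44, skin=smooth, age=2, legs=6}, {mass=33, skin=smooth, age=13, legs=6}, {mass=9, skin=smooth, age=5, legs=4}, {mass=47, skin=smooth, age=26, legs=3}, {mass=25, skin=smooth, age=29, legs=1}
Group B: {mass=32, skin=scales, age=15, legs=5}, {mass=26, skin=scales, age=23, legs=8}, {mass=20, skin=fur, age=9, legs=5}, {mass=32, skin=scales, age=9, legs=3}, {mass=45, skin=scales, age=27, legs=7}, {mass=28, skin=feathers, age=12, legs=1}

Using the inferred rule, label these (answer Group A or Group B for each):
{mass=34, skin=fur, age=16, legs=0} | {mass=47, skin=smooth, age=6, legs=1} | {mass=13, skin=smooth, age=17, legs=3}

The simplest hypothesis consistent with all the labels is: skin is smooth.
{mass=34, skin=fur, age=16, legs=0}: skin is fur, does not fit → Group B. {mass=47, skin=smooth, age=6, legs=1}: skin is smooth, has this property → Group A. {mass=13, skin=smooth, age=17, legs=3}: skin is smooth, has this property → Group A.

Group B, Group A, Group A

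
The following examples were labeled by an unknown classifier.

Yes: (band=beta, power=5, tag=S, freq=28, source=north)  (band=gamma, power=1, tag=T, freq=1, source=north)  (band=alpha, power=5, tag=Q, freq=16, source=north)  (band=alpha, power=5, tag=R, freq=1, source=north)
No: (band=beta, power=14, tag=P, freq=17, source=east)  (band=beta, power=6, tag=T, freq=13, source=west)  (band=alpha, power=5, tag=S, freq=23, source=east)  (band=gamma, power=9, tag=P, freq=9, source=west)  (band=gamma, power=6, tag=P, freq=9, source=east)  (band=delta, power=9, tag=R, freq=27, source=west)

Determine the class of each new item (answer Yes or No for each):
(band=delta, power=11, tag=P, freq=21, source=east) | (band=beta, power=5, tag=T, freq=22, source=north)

A rule that fits every label: source is north — true of each 'Yes' example, false of each 'No' one.

No, Yes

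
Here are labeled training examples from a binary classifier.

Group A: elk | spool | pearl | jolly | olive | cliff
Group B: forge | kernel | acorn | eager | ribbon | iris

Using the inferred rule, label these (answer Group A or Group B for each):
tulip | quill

Group A, Group A

The distinguishing property — odd length AND contains 'l' — holds for all the 'Group A' cases and none of the 'Group B' cases.
tulip: length 5, has 'l' — qualifies, so Group A. quill: length 5, has 'l' — qualifies, so Group A.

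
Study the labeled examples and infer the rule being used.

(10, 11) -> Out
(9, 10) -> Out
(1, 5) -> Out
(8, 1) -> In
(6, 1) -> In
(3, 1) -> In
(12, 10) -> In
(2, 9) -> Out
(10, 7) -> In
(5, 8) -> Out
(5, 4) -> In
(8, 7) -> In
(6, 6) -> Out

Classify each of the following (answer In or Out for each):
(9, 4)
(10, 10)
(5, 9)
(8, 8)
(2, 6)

Rule: first > second. This holds for each 'In' example and fails for each 'Out' one.

In, Out, Out, Out, Out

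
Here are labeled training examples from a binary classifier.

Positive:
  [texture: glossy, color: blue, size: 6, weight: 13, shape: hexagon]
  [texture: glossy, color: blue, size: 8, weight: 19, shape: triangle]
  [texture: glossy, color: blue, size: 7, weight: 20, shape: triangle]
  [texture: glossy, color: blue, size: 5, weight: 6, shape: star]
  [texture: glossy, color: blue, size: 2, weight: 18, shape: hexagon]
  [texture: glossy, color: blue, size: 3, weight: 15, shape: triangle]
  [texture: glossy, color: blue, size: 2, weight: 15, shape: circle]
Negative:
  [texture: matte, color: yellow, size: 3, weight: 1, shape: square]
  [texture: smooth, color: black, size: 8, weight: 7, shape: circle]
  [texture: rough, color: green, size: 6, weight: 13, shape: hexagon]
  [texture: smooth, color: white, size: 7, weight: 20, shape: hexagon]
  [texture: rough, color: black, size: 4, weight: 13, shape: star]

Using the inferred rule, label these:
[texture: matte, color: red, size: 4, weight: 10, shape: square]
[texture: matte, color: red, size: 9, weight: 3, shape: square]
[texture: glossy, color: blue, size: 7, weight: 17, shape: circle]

Negative, Negative, Positive

The distinguishing property — color is blue — holds for all the 'Positive' cases and none of the 'Negative' cases.
[texture: matte, color: red, size: 4, weight: 10, shape: square] → color is red → Negative.
[texture: matte, color: red, size: 9, weight: 3, shape: square] → color is red → Negative.
[texture: glossy, color: blue, size: 7, weight: 17, shape: circle] → color is blue → Positive.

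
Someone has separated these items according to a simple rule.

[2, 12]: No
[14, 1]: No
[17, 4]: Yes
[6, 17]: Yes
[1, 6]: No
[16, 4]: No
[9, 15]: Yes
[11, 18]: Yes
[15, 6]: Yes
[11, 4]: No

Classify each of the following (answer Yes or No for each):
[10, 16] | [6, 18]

One predicate separates the groups cleanly: sum ≥ 21.
[10, 16] — 10+16 = 26, hence Yes. [6, 18] — 6+18 = 24, hence Yes.

Yes, Yes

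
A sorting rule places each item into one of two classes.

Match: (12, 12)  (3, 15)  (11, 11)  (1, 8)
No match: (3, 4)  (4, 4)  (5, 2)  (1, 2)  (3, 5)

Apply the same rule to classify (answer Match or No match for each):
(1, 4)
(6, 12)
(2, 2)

One predicate separates the groups cleanly: sum ≥ 9.
(1, 4) → 1+4 = 5 → No match.
(6, 12) → 6+12 = 18 → Match.
(2, 2) → 2+2 = 4 → No match.

No match, Match, No match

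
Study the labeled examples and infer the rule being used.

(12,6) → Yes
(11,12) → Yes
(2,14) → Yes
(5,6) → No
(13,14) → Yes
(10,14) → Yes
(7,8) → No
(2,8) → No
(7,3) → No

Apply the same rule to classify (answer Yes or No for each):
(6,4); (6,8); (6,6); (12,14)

No, No, No, Yes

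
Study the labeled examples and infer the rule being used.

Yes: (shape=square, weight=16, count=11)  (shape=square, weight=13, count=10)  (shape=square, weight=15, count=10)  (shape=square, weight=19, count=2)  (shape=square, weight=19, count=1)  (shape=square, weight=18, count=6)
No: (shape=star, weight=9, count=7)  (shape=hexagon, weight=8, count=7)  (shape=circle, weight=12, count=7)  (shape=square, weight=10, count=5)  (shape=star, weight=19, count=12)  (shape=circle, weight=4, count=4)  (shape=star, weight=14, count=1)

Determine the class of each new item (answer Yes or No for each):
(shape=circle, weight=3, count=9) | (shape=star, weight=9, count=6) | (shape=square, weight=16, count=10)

No, No, Yes

Rule: shape is square AND weight ≥ 12. This holds for each 'Yes' example and fails for each 'No' one.
(shape=circle, weight=3, count=9): shape is circle, weight = 3 — fails the rule, so No.
(shape=star, weight=9, count=6): shape is star, weight = 9 — fails the rule, so No.
(shape=square, weight=16, count=10): shape is square, weight = 16 — satisfies this, so Yes.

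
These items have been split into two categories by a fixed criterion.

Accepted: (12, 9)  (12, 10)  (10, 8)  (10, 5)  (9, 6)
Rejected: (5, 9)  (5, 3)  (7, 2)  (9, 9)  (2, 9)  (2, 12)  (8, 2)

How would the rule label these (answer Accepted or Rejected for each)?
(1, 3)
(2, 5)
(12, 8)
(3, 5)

The simplest hypothesis consistent with all the labels is: first > second AND sum ≥ 11.
(1, 3) → 1 < 3, 1+3 = 4 → Rejected.
(2, 5) → 2 < 5, 2+5 = 7 → Rejected.
(12, 8) → 12 > 8, 12+8 = 20 → Accepted.
(3, 5) → 3 < 5, 3+5 = 8 → Rejected.

Rejected, Rejected, Accepted, Rejected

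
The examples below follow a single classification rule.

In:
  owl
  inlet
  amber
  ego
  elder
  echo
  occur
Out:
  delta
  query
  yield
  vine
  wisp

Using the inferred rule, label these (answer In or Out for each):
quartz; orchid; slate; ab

Out, In, Out, In

Every 'In' example satisfies: starts with a vowel. None of the 'Out' examples do.
Out: quartz, since starts with 'q'.
In: orchid, since starts with 'o'.
Out: slate, since starts with 's'.
In: ab, since starts with 'a'.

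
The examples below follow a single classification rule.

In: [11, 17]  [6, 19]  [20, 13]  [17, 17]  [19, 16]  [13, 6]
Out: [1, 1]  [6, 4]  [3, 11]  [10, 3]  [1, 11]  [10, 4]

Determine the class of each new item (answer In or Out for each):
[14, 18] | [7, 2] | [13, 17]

In, Out, In

All 'In' examples share one property — sum ≥ 19 — and every 'Out' example lacks it.
[14, 18]: In (14+18 = 32). [7, 2]: Out (7+2 = 9). [13, 17]: In (13+17 = 30).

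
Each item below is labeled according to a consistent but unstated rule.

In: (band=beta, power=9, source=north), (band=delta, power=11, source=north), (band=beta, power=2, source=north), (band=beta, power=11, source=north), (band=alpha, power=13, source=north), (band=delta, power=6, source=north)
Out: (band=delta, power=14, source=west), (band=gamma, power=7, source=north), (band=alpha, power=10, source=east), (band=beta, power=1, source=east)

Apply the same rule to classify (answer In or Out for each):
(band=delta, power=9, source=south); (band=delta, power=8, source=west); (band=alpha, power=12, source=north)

Out, Out, In

The rule appears to be: source is north AND power ≠ 7.
(band=delta, power=9, source=south) → source is south, power = 9 → Out.
(band=delta, power=8, source=west) → source is west, power = 8 → Out.
(band=alpha, power=12, source=north) → source is north, power = 12 → In.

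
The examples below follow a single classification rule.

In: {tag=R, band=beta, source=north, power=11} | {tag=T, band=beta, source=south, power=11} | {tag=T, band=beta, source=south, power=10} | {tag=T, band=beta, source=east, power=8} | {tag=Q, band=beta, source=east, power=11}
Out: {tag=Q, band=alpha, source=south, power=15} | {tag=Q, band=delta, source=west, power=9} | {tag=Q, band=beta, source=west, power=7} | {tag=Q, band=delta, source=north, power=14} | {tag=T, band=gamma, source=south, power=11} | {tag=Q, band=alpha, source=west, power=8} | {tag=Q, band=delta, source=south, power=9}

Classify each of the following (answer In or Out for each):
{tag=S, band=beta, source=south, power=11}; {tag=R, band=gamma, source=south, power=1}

In, Out

The common property of the 'In' items is: band is beta AND power ≥ 8. No 'Out' item has it.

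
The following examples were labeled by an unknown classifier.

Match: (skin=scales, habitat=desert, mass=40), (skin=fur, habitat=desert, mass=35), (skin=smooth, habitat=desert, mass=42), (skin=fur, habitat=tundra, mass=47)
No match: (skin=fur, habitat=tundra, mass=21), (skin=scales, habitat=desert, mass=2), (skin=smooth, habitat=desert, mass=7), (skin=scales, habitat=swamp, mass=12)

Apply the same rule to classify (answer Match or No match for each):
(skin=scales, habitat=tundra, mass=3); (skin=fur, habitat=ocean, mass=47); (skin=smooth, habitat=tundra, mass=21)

No match, Match, No match

The classifier is using: mass ≥ 35.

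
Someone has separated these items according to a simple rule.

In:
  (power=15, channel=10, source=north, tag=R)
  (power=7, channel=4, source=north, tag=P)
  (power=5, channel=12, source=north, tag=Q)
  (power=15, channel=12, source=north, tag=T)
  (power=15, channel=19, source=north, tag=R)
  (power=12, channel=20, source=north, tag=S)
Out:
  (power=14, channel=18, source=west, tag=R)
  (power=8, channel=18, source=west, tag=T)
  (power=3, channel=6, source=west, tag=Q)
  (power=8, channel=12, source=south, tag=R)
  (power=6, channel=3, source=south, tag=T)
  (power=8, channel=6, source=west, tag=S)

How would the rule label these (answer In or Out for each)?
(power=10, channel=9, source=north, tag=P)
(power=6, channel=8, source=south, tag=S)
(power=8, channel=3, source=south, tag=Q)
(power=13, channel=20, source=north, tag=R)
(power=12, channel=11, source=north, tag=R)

In, Out, Out, In, In

One predicate separates the groups cleanly: source is north.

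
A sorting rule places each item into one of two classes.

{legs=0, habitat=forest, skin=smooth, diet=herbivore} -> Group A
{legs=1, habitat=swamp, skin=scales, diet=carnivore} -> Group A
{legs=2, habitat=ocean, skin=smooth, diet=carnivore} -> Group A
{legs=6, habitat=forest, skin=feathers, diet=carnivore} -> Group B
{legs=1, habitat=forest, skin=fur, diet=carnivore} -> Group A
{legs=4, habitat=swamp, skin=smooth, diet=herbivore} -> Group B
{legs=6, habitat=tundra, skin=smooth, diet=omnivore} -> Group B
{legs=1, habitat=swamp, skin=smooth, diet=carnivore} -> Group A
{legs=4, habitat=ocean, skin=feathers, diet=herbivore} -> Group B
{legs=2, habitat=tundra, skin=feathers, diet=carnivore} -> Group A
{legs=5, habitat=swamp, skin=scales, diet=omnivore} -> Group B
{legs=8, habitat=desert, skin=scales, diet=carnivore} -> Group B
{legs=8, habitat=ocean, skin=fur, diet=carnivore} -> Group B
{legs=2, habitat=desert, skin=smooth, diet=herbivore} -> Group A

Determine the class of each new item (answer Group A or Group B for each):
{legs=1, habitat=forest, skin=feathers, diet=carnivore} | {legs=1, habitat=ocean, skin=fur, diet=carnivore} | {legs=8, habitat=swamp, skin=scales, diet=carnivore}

Group A, Group A, Group B

The pattern is that an item is 'Group A' exactly when: legs ≤ 2.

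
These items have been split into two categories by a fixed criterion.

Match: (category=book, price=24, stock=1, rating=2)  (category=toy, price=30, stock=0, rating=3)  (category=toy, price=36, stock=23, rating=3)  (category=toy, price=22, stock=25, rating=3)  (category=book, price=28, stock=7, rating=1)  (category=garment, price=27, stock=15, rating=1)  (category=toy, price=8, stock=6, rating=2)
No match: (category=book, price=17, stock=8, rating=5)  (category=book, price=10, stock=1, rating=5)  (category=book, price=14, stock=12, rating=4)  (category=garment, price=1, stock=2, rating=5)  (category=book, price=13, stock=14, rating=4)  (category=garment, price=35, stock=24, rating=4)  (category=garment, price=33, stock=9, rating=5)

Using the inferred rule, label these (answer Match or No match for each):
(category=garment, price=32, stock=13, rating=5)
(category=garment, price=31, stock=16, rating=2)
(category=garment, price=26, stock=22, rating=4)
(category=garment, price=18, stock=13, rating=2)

The simplest hypothesis consistent with all the labels is: rating ≤ 3.
(category=garment, price=32, stock=13, rating=5): No match (rating = 5).
(category=garment, price=31, stock=16, rating=2): Match (rating = 2).
(category=garment, price=26, stock=22, rating=4): No match (rating = 4).
(category=garment, price=18, stock=13, rating=2): Match (rating = 2).

No match, Match, No match, Match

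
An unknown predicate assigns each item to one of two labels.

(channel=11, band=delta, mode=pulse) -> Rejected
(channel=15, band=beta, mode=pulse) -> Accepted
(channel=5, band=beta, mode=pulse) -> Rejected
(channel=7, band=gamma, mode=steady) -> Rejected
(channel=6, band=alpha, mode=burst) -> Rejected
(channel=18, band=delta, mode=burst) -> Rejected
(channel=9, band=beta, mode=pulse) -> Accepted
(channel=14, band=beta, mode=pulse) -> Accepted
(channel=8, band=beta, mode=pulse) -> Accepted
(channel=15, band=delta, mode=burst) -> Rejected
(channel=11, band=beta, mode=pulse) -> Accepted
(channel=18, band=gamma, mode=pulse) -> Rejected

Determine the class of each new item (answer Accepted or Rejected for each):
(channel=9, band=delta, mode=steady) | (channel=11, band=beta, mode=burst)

One predicate separates the groups cleanly: band is beta AND channel ≥ 6.
(channel=9, band=delta, mode=steady): Rejected (band is delta, channel = 9). (channel=11, band=beta, mode=burst): Accepted (band is beta, channel = 11).

Rejected, Accepted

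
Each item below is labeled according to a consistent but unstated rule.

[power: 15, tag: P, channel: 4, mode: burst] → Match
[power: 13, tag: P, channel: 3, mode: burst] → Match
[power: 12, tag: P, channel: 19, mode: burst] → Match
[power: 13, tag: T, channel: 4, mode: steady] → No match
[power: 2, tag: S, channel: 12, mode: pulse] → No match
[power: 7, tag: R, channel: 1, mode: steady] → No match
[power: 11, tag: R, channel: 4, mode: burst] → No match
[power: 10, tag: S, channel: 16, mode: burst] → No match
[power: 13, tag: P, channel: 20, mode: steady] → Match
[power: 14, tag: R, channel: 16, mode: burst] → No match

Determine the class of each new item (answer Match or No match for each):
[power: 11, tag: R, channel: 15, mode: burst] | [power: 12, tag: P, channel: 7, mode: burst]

No match, Match

Checking candidate rules against both groups, what survives is: tag is P.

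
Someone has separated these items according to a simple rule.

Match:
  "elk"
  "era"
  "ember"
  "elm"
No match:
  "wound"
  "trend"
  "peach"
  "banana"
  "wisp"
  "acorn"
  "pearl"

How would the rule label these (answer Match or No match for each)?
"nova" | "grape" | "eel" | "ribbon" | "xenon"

No match, No match, Match, No match, No match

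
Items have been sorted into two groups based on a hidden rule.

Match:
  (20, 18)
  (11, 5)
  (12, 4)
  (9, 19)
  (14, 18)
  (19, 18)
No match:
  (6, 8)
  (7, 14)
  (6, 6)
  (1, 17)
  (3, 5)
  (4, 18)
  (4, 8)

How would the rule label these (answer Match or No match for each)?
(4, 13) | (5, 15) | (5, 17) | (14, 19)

No match, No match, No match, Match

All 'Match' examples share one property — first ≥ 8 — and every 'No match' example lacks it.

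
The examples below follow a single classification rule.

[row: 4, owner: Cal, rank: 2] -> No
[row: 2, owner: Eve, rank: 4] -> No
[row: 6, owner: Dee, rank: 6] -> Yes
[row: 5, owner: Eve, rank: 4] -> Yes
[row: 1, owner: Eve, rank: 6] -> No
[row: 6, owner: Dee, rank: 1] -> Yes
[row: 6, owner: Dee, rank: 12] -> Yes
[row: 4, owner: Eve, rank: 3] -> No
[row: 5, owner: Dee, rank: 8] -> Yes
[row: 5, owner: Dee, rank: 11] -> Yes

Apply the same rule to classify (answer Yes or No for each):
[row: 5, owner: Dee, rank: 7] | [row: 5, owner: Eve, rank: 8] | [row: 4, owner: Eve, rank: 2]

The distinguishing property — row ≥ 5 — holds for all the 'Yes' cases and none of the 'No' cases.

Yes, Yes, No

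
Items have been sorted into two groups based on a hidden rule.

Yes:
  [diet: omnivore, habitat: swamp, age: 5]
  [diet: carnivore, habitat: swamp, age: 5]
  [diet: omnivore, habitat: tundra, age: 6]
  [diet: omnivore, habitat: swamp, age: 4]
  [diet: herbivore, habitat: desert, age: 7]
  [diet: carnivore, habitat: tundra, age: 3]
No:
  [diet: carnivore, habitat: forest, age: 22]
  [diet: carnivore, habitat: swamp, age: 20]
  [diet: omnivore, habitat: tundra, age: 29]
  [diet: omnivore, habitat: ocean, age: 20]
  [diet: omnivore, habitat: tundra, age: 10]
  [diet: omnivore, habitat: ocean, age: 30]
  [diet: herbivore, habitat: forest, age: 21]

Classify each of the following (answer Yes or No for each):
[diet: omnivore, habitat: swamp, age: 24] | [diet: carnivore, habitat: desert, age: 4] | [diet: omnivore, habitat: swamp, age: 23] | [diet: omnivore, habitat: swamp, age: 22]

The distinguishing property — age ≤ 7 — holds for all the 'Yes' cases and none of the 'No' cases.

No, Yes, No, No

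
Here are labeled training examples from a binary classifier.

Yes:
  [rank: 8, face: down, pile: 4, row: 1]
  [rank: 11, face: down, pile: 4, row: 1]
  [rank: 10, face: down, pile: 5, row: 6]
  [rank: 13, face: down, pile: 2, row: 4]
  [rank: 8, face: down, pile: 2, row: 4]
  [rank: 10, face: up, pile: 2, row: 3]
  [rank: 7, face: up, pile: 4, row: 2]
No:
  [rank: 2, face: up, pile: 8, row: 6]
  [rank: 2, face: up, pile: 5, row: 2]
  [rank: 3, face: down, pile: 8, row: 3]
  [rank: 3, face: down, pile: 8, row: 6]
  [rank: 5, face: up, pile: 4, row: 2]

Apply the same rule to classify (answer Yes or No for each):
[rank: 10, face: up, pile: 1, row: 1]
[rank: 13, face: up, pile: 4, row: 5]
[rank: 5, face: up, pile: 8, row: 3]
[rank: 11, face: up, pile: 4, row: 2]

Yes, Yes, No, Yes

The rule appears to be: rank ≥ 7.
[rank: 10, face: up, pile: 1, row: 1]: rank = 10 — meets the rule, so Yes.
[rank: 13, face: up, pile: 4, row: 5]: rank = 13 — meets the rule, so Yes.
[rank: 5, face: up, pile: 8, row: 3]: rank = 5 — does not satisfy this, so No.
[rank: 11, face: up, pile: 4, row: 2]: rank = 11 — meets the rule, so Yes.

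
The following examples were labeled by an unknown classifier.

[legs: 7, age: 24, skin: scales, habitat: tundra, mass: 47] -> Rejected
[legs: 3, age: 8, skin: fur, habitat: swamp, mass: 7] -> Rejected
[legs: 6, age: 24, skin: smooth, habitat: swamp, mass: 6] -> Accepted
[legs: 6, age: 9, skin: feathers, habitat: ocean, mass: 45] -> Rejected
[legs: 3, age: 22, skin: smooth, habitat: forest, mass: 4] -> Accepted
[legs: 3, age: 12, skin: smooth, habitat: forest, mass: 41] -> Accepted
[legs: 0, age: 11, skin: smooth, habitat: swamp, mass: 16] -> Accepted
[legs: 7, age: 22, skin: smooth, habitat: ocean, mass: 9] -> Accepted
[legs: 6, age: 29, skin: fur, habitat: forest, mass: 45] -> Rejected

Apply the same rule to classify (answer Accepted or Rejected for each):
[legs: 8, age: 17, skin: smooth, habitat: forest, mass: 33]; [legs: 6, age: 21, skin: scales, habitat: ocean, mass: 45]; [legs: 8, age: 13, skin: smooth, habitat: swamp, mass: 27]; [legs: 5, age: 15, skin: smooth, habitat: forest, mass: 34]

Accepted, Rejected, Accepted, Accepted

The simplest hypothesis consistent with all the labels is: skin is smooth.
[legs: 8, age: 17, skin: smooth, habitat: forest, mass: 33] — skin is smooth, hence Accepted.
[legs: 6, age: 21, skin: scales, habitat: ocean, mass: 45] — skin is scales, hence Rejected.
[legs: 8, age: 13, skin: smooth, habitat: swamp, mass: 27] — skin is smooth, hence Accepted.
[legs: 5, age: 15, skin: smooth, habitat: forest, mass: 34] — skin is smooth, hence Accepted.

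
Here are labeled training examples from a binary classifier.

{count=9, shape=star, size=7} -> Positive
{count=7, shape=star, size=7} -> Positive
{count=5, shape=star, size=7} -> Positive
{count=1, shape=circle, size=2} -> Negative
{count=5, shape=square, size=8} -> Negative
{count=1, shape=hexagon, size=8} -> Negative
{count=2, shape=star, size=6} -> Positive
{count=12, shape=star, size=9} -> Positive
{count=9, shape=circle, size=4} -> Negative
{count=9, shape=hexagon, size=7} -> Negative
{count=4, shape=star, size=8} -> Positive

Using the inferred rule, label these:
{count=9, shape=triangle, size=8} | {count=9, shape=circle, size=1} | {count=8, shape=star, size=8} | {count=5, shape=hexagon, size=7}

One predicate separates the groups cleanly: shape is star.
{count=9, shape=triangle, size=8} → shape is triangle → Negative.
{count=9, shape=circle, size=1} → shape is circle → Negative.
{count=8, shape=star, size=8} → shape is star → Positive.
{count=5, shape=hexagon, size=7} → shape is hexagon → Negative.

Negative, Negative, Positive, Negative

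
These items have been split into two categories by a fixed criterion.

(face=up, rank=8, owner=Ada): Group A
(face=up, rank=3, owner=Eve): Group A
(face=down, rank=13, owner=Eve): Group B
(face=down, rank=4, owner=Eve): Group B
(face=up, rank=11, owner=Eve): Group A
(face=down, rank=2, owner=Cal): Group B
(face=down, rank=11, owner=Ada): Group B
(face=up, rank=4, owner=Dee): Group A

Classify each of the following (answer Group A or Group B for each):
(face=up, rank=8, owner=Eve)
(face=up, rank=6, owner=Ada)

Group A, Group A

The classifier is using: face is up.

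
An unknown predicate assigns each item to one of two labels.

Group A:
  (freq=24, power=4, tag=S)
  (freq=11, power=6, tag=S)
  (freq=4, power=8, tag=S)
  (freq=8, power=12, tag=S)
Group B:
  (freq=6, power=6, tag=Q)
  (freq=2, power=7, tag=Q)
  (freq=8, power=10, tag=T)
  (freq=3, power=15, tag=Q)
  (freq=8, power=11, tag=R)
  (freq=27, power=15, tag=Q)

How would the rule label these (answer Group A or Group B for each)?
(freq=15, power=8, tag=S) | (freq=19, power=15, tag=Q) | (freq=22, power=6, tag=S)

Group A, Group B, Group A

One predicate separates the groups cleanly: tag is S.
(freq=15, power=8, tag=S) — tag is S, hence Group A. (freq=19, power=15, tag=Q) — tag is Q, hence Group B. (freq=22, power=6, tag=S) — tag is S, hence Group A.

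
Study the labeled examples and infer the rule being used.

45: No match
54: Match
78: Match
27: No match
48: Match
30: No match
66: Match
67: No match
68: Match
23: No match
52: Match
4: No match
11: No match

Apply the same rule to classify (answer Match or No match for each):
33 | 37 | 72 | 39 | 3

Every 'Match' example satisfies: even AND at least 45. None of the 'No match' examples do.
33 → 33 is odd, 33 < 45 → No match.
37 → 37 is odd, 37 < 45 → No match.
72 → 72 is even, 72 ≥ 45 → Match.
39 → 39 is odd, 39 < 45 → No match.
3 → 3 is odd, 3 < 45 → No match.

No match, No match, Match, No match, No match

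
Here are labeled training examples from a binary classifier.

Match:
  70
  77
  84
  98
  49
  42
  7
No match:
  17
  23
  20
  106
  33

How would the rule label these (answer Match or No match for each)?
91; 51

All 'Match' examples share one property — multiple of 7 — and every 'No match' example lacks it.

Match, No match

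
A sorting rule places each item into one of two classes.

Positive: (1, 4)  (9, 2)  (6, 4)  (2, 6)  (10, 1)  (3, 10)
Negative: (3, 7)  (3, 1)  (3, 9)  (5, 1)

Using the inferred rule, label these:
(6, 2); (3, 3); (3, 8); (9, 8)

One predicate separates the groups cleanly: product is even.
(6, 2): 6·2 = 12, checks out → Positive. (3, 3): 3·3 = 9, fails this test → Negative. (3, 8): 3·8 = 24, checks out → Positive. (9, 8): 9·8 = 72, checks out → Positive.

Positive, Negative, Positive, Positive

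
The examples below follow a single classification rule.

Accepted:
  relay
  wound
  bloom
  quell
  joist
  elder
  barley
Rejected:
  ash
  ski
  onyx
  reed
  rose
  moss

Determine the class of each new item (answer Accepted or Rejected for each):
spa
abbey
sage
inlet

Rejected, Accepted, Rejected, Accepted

The distinguishing property — length ≥ 5 — holds for all the 'Accepted' cases and none of the 'Rejected' cases.
spa: Rejected (length 3). abbey: Accepted (length 5). sage: Rejected (length 4). inlet: Accepted (length 5).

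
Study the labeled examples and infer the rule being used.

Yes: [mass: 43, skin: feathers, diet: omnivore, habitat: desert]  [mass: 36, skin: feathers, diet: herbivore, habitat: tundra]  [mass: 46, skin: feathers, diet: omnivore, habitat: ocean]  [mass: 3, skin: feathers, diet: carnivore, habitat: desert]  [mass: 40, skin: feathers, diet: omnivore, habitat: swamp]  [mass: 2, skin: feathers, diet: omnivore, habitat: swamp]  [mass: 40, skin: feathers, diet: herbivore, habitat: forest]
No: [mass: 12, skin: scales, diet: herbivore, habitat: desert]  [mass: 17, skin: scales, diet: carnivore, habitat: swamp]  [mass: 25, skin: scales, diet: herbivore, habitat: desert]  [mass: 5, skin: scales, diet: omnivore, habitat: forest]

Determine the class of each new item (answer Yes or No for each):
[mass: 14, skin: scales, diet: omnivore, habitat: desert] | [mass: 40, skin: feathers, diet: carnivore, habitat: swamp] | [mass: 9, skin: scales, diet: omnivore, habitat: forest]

'Yes' ⟺ skin is feathers.
[mass: 14, skin: scales, diet: omnivore, habitat: desert] → skin is scales → No. [mass: 40, skin: feathers, diet: carnivore, habitat: swamp] → skin is feathers → Yes. [mass: 9, skin: scales, diet: omnivore, habitat: forest] → skin is scales → No.

No, Yes, No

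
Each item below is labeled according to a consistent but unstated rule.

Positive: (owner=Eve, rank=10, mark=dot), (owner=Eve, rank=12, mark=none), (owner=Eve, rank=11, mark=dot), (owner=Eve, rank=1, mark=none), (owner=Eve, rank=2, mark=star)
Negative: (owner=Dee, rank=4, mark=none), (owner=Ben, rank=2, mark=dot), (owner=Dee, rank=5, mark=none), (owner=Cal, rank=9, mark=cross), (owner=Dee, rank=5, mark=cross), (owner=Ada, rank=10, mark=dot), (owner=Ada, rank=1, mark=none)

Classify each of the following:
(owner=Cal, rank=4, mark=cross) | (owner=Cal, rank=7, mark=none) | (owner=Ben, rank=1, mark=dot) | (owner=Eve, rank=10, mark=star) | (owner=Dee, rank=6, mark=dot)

A rule that fits every label: owner is Eve — true of each 'Positive' example, false of each 'Negative' one.
(owner=Cal, rank=4, mark=cross): owner is Cal, fails this test → Negative.
(owner=Cal, rank=7, mark=none): owner is Cal, fails this test → Negative.
(owner=Ben, rank=1, mark=dot): owner is Ben, fails this test → Negative.
(owner=Eve, rank=10, mark=star): owner is Eve, fits → Positive.
(owner=Dee, rank=6, mark=dot): owner is Dee, fails this test → Negative.

Negative, Negative, Negative, Positive, Negative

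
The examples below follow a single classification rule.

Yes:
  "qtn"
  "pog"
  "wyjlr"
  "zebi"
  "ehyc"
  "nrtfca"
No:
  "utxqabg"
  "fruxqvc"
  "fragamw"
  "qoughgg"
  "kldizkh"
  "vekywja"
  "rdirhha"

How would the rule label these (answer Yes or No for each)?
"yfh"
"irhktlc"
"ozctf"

Yes, No, Yes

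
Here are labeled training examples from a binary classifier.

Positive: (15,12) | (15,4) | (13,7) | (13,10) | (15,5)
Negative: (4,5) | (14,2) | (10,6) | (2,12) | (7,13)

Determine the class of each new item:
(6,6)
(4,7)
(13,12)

The common property of the 'Positive' items is: first > second AND first is odd. No 'Negative' item has it.
(6,6): 6 = 6, first 6 — fails this test, so Negative.
(4,7): 4 < 7, first 4 — fails this test, so Negative.
(13,12): 13 > 12, first 13 — meets the rule, so Positive.

Negative, Negative, Positive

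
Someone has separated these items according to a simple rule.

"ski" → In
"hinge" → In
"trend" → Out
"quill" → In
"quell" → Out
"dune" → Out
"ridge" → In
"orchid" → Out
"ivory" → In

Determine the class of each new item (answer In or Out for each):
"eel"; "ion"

All 'In' examples share one property — odd length AND contains 'i' — and every 'Out' example lacks it.
"eel": length 3, no 'i', does not satisfy this → Out.
"ion": length 3, has 'i', fits → In.

Out, In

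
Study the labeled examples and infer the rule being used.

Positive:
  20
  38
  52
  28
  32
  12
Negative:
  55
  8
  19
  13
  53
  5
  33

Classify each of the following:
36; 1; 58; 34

Positive, Negative, Positive, Positive

A rule that fits every label: even AND at least 12 — true of each 'Positive' example, false of each 'Negative' one.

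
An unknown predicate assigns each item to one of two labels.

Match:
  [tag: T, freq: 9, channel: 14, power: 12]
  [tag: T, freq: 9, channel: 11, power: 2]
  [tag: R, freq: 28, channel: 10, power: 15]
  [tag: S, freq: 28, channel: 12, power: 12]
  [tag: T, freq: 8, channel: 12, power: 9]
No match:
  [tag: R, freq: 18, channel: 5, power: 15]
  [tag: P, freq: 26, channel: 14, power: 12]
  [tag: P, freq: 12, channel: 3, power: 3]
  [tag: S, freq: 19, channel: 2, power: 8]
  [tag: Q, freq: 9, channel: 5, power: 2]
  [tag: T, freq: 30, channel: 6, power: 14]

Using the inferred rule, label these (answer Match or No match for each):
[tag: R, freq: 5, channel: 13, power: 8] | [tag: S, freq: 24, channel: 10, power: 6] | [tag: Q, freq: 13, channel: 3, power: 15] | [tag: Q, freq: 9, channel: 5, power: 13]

Every 'Match' example satisfies: freq ≠ 26 AND channel ≥ 10. None of the 'No match' examples do.
[tag: R, freq: 5, channel: 13, power: 8] → freq = 5, channel = 13 → Match.
[tag: S, freq: 24, channel: 10, power: 6] → freq = 24, channel = 10 → Match.
[tag: Q, freq: 13, channel: 3, power: 15] → freq = 13, channel = 3 → No match.
[tag: Q, freq: 9, channel: 5, power: 13] → freq = 9, channel = 5 → No match.

Match, Match, No match, No match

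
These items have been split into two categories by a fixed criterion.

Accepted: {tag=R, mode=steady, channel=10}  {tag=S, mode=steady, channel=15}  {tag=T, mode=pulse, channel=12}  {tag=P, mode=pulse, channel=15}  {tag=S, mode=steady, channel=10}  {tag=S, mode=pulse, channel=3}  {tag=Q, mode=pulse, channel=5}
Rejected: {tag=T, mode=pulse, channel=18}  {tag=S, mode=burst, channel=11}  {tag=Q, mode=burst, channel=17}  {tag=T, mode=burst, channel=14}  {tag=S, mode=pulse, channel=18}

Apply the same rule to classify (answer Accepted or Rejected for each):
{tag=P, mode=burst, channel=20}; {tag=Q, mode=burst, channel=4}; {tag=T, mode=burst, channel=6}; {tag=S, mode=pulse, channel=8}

Rejected, Rejected, Rejected, Accepted

The rule appears to be: mode is not burst AND channel ≤ 15.
{tag=P, mode=burst, channel=20}: Rejected (mode is burst, channel = 20). {tag=Q, mode=burst, channel=4}: Rejected (mode is burst, channel = 4). {tag=T, mode=burst, channel=6}: Rejected (mode is burst, channel = 6). {tag=S, mode=pulse, channel=8}: Accepted (mode is pulse, channel = 8).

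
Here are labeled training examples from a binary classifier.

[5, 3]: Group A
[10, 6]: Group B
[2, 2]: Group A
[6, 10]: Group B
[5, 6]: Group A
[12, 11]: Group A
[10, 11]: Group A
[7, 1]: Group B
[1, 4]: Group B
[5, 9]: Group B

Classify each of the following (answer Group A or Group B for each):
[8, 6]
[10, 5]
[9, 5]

One predicate separates the groups cleanly: |first − second| ≤ 2.
[8, 6] — |8−6| = 2, hence Group A.
[10, 5] — |10−5| = 5, hence Group B.
[9, 5] — |9−5| = 4, hence Group B.

Group A, Group B, Group B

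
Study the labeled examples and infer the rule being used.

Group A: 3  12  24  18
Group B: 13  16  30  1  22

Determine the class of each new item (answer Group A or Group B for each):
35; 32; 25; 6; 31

The classifier is using: multiple of 3 AND at most 24.
Group B: 35, since 35 = 3·11 + 2, 35 > 24. Group B: 32, since 32 = 3·10 + 2, 32 > 24. Group B: 25, since 25 = 3·8 + 1, 25 > 24. Group A: 6, since 6 = 3·2, 6 ≤ 24. Group B: 31, since 31 = 3·10 + 1, 31 > 24.

Group B, Group B, Group B, Group A, Group B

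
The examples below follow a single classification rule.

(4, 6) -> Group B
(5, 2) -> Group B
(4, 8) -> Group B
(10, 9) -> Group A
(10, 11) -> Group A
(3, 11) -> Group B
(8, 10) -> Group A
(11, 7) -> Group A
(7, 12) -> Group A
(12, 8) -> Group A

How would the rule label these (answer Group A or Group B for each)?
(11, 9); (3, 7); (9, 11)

The distinguishing property — sum ≥ 18 — holds for all the 'Group A' cases and none of the 'Group B' cases.

Group A, Group B, Group A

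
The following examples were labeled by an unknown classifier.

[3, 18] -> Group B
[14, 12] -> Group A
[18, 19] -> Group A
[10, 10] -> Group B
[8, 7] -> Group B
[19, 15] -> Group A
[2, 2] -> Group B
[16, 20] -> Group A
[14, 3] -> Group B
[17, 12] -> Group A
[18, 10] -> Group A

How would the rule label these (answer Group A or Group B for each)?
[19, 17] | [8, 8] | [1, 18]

The rule appears to be: sum ≥ 26.
[19, 17]: 19+17 = 36, qualifies → Group A.
[8, 8]: 8+8 = 16, doesn't qualify → Group B.
[1, 18]: 1+18 = 19, doesn't qualify → Group B.

Group A, Group B, Group B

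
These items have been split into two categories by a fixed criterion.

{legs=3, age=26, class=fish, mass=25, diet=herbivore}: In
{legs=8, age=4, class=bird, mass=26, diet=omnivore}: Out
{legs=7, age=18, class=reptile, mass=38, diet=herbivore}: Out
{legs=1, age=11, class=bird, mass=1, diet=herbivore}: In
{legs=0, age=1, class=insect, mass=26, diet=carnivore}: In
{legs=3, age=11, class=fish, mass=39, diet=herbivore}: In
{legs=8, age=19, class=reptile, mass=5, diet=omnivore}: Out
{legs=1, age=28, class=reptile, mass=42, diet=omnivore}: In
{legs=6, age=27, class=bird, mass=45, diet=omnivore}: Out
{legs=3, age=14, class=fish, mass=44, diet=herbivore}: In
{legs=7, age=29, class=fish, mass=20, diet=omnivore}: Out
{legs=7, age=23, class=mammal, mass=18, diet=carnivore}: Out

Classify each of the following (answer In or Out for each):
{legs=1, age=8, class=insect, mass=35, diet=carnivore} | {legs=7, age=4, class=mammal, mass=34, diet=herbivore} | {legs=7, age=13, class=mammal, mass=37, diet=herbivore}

The classifier is using: legs ≤ 3.

In, Out, Out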